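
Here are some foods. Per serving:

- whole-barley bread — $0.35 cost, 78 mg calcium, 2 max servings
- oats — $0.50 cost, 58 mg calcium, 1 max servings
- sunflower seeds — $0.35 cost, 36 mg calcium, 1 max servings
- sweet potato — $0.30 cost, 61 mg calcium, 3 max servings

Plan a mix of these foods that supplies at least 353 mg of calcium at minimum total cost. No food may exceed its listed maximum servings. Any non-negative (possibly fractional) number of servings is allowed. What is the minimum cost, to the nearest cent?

$1.72

Cost per mg of calcium: whole-barley bread $0.0045, sweet potato $0.0049, oats $0.0086, sunflower seeds $0.0097.
Take 2 servings of whole-barley bread: +156.0 mg calcium for $0.70 (total $0.70, still need 197.0 mg).
Take 3 servings of sweet potato: +183.0 mg calcium for $0.90 (total $1.60, still need 14.0 mg).
Take 0.2414 servings of oats: +14.0 mg calcium for $0.12 (total $1.72, still need 0.0 mg).
Filling from the cheapest source first is optimal under one linear minimum: $1.72.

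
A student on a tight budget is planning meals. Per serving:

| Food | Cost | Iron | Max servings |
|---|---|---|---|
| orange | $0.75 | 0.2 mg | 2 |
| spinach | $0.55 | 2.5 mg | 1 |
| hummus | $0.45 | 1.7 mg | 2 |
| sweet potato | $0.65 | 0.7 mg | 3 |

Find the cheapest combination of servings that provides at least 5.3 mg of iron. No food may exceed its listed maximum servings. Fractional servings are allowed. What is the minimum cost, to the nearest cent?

$1.29

Cost per mg of iron: spinach $0.2200, hummus $0.2647, sweet potato $0.9286, orange $3.7500.
Take 1 serving of spinach: +2.5 mg iron for $0.55 (total $0.55, still need 2.8 mg).
Take 1.647 servings of hummus: +2.8 mg iron for $0.74 (total $1.29, still need 0.0 mg).
Greedy by cheapest-per-mg is optimal for a single linear constraint, so the minimum cost is $1.29.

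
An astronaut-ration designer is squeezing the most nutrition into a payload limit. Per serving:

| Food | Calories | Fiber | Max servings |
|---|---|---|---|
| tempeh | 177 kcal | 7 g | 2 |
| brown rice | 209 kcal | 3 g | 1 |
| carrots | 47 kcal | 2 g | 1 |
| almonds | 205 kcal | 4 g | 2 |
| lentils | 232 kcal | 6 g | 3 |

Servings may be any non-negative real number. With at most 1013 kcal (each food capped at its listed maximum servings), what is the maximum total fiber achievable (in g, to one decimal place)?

31.8 g

Fiber per kcal: carrots 0.04255, tempeh 0.03955, lentils 0.02586, almonds 0.01951, brown rice 0.01435.
Take 1 serving of carrots: uses 47 kcal, +2.0 g fiber (running total 2.0 g).
Take 2 servings of tempeh: uses 354 kcal, +14.0 g fiber (running total 16.0 g).
Take 2.638 servings of lentils: uses 612 kcal, +15.8 g fiber (running total 31.8 g).
Greedy by best ratio exhausts the calories allowance optimally: 31.8 g.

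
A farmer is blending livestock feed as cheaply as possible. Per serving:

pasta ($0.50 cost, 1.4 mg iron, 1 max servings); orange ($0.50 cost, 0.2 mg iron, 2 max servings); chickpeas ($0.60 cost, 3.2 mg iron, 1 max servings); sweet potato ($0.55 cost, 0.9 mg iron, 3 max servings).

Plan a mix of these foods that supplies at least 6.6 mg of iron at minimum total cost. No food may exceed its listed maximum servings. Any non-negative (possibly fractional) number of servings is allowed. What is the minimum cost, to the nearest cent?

Cost per mg of iron: chickpeas $0.1875, pasta $0.3571, sweet potato $0.6111, orange $2.5000.
Take 1 serving of chickpeas: +3.2 mg iron for $0.60 (total $0.60, still need 3.4 mg).
Take 1 serving of pasta: +1.4 mg iron for $0.50 (total $1.10, still need 2.0 mg).
Take 2.222 servings of sweet potato: +2.0 mg iron for $1.22 (total $2.32, still need 0.0 mg).
Filling from the cheapest source first is optimal under one linear minimum: $2.32.

$2.32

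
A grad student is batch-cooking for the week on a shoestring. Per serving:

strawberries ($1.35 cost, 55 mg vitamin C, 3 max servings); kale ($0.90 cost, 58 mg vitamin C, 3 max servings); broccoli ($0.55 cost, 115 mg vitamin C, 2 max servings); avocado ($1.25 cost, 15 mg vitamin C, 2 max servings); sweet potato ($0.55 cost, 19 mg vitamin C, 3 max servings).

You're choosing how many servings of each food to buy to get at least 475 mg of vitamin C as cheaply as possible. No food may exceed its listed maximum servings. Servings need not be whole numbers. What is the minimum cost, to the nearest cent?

$5.54

Cost per mg of vitamin C: broccoli $0.0048, kale $0.0155, strawberries $0.0245, sweet potato $0.0289, avocado $0.0833.
Take 2 servings of broccoli: +230.0 mg vitamin C for $1.10 (total $1.10, still need 245.0 mg).
Take 3 servings of kale: +174.0 mg vitamin C for $2.70 (total $3.80, still need 71.0 mg).
Take 1.291 servings of strawberries: +71.0 mg vitamin C for $1.74 (total $5.54, still need 0.0 mg).
Filling from the cheapest source first is optimal under one linear minimum: $5.54.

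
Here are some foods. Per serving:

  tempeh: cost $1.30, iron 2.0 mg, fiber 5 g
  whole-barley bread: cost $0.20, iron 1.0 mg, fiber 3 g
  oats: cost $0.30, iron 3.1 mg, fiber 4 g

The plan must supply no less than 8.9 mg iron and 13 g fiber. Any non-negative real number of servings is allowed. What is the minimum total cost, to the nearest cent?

Compare the cost at each extreme point of the feasible region.
tempeh only: max(8.9/2.0, 13/5) = 4.45 servings → $5.79.
whole-barley bread only: max(8.9/1.0, 13/3) = 8.9 servings → $1.78.
oats only: max(8.9/3.1, 13/4) = 3.25 servings → $0.97.
tempeh + whole-barley bread with both targets exact would need a negative amount; discard.
tempeh + oats with both tight: 0.6267 servings and 2.467 servings → $1.55.
whole-barley bread + oats with both tight: 0.8868 servings and 2.585 servings → $0.95.
So the least-cost plan costs $0.95.

$0.95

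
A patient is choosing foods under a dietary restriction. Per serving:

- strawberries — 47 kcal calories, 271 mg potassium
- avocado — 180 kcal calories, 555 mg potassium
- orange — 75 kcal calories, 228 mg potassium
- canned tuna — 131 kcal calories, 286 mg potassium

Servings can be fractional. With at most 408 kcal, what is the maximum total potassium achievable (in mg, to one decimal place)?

Potassium per kcal: strawberries 5.766, avocado 3.083, orange 3.04, canned tuna 2.183.
With no serving limits, spend the whole calories allowance on strawberries: 408 kcal / 47 kcal × 271 mg = 2352.5 mg.

2352.5 mg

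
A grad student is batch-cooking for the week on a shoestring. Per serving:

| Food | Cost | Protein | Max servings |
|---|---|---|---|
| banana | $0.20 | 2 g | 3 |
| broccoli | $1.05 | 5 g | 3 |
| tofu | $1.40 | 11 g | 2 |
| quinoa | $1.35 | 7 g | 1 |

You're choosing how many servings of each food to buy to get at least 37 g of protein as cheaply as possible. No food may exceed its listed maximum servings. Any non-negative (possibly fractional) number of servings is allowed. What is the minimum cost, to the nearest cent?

Cost per g of protein: banana $0.1000, tofu $0.1273, quinoa $0.1929, broccoli $0.2100.
Take 3 servings of banana: +6.0 g protein for $0.60 (total $0.60, still need 31.0 g).
Take 2 servings of tofu: +22.0 g protein for $2.80 (total $3.40, still need 9.0 g).
Take 1 serving of quinoa: +7.0 g protein for $1.35 (total $4.75, still need 2.0 g).
Take 0.4 servings of broccoli: +2.0 g protein for $0.42 (total $5.17, still need 0.0 g).
Filling from the cheapest source first is optimal under one linear minimum: $5.17.

$5.17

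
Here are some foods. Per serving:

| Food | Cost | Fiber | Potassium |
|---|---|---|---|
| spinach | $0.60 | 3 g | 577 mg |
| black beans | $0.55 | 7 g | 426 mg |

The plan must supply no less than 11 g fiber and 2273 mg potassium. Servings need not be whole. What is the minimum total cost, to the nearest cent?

spinach only: max(11/3, 2273/577) = 3.939 servings → $2.36.
black beans only: max(11/7, 2273/426) = 5.336 servings → $2.93.
spinach + black beans: intersection lies outside the first quadrant.
The minimum over all feasible corners is $2.36.

$2.36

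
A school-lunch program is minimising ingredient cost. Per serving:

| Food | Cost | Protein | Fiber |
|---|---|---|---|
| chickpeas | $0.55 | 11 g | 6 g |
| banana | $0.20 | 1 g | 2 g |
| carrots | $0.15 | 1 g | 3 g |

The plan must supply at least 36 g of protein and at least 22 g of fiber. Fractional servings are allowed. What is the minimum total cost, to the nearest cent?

$1.90

At the optimum either one food covers both requirements or two foods hit both targets exactly; no other combination can be cheaper.
chickpeas only: max(36/11, 22/6) = 3.667 servings → $2.02.
banana only: max(36/1, 22/2) = 36 servings → $7.20.
carrots only: max(36/1, 22/3) = 36 servings → $5.40.
chickpeas + banana with both tight: 3.125 servings and 1.625 servings → $2.04.
chickpeas + carrots with both tight: 3.185 servings and 0.963 servings → $1.90.
banana + carrots with both targets exact would need a negative amount; discard.
So the least-cost plan costs $1.90.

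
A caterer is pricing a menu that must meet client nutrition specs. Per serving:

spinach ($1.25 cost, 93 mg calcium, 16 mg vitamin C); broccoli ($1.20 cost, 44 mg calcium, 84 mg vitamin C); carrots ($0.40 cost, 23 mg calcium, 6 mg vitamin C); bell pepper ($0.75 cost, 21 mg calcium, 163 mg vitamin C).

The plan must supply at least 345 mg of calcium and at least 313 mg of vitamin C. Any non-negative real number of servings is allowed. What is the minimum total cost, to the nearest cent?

spinach only: max(345/93, 313/16) = 19.56 servings → $24.45.
broccoli only: max(345/44, 313/84) = 7.841 servings → $9.41.
carrots only: max(345/23, 313/6) = 52.17 servings → $20.87.
bell pepper only: max(345/21, 313/163) = 16.43 servings → $12.32.
spinach + broccoli with both tight: 2.14 servings and 3.319 servings → $6.66.
spinach + carrots: intersection lies outside the first quadrant.
spinach + bell pepper with both tight: 3.35 servings and 1.591 servings → $5.38.
broccoli + carrots with both tight: 3.075 servings and 9.118 servings → $7.34.
broccoli + bell pepper: intersection lies outside the first quadrant.
carrots + bell pepper with both tight: 13.71 servings and 1.416 servings → $6.54.
So the least-cost plan costs $5.38.

$5.38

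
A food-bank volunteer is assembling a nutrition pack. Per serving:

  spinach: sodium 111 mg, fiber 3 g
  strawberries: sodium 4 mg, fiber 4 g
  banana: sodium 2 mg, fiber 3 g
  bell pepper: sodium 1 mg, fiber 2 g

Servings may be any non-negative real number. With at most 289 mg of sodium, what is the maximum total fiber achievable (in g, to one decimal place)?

578.0 g

Fiber per mg sodium: bell pepper 2, banana 1.5, strawberries 1, spinach 0.02703.
With no serving limits, spend the whole sodium allowance on bell pepper: 289 mg / 1 mg × 2 g = 578.0 g.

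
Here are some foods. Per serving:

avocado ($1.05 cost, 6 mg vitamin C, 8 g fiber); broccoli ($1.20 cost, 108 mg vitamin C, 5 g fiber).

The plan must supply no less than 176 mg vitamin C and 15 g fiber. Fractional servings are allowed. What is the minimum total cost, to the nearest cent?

Minimising a linear cost over {vitamin C ≥ 176, fiber ≥ 15, servings ≥ 0} — the optimum is at a vertex, using one or two foods.
avocado only: max(176/6, 15/8) = 29.33 servings → $30.80.
broccoli only: max(176/108, 15/5) = 3 servings → $3.60.
avocado + broccoli with both tight: 0.8873 servings and 1.58 servings → $2.83.
Cheapest feasible corner: $2.83.

$2.83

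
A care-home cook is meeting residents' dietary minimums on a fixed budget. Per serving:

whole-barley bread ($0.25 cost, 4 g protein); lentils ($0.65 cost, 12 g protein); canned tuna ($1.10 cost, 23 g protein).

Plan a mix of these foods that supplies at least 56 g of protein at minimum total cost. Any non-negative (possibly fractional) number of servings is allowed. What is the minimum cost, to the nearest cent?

$2.68

Cost per g of protein: canned tuna $0.0478, lentils $0.0542, whole-barley bread $0.0625.
With no serving limits, use only canned tuna: 56 g / 23 g = 2.435 servings × $1.10 = $2.68.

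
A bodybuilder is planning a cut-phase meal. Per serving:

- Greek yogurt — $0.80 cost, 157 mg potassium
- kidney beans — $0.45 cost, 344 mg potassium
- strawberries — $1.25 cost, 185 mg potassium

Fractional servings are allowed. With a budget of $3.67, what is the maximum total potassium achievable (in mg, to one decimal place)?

Potassium per dollar: kidney beans 764.4, Greek yogurt 196.2, strawberries 148.
With no serving limits, spend the whole cost allowance on kidney beans: $3.67 / $0.45 × 344 mg = 2805.5 mg.

2805.5 mg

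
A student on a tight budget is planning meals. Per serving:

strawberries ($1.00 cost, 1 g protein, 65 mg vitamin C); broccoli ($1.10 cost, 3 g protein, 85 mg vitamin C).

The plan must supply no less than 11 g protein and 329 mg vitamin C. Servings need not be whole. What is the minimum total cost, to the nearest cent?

$4.26

This is a tiny linear program; its minimum lies at a vertex of the feasible set. List the vertices and price them.
strawberries only: max(11/1, 329/65) = 11 servings → $11.00.
broccoli only: max(11/3, 329/85) = 3.871 servings → $4.26.
strawberries + broccoli with both tight: 0.4727 servings and 3.509 servings → $4.33.
So the least-cost plan costs $4.26.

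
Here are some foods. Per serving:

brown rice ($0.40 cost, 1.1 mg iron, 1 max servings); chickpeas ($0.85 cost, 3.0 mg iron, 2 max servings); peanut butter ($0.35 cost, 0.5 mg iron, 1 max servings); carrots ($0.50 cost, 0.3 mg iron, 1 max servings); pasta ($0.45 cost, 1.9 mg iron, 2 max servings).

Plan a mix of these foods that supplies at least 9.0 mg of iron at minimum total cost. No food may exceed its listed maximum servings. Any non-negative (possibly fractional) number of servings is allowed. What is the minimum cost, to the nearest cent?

Cost per mg of iron: pasta $0.2368, chickpeas $0.2833, brown rice $0.3636, peanut butter $0.7000, carrots $1.6667.
Take 2 servings of pasta: +3.8 mg iron for $0.90 (total $0.90, still need 5.2 mg).
Take 1.733 servings of chickpeas: +5.2 mg iron for $1.47 (total $2.37, still need 0.0 mg).
Greedy by cheapest-per-mg is optimal for a single linear constraint, so the minimum cost is $2.37.

$2.37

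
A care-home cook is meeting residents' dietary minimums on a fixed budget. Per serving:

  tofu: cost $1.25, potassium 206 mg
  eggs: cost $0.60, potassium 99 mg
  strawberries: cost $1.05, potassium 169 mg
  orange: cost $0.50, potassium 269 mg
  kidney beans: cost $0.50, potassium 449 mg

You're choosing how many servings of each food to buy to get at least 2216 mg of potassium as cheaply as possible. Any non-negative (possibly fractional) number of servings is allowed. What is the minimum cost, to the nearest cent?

Cost per mg of potassium: kidney beans $0.0011, orange $0.0019, eggs $0.0061, tofu $0.0061, strawberries $0.0062.
With no serving limits, use only kidney beans: 2216 mg / 449 mg = 4.935 servings × $0.50 = $2.47.

$2.47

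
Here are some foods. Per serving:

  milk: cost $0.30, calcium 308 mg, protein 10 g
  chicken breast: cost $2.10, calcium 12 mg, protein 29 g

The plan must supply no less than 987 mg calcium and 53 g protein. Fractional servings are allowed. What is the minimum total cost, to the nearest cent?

Two binding constraints pin down two serving amounts, so the optimal mix uses at most two foods. The candidates are each food alone (scaled to the tighter of calcium/protein) and each pair with both constraints tight.
milk only: max(987/308, 53/10) = 5.3 servings → $1.59.
chicken breast only: max(987/12, 53/29) = 82.25 servings → $172.72.
milk + chicken breast with both tight: 3.176 servings and 0.7324 servings → $2.49.
So the least-cost plan costs $1.59.

$1.59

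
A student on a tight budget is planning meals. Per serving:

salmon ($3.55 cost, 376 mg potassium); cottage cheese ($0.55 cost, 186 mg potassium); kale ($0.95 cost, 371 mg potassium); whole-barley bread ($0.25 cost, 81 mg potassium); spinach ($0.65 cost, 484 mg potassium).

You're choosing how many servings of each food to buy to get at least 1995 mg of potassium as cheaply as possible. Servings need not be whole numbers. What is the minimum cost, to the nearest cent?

$2.68

Cost per mg of potassium: spinach $0.0013, kale $0.0026, cottage cheese $0.0030, whole-barley bread $0.0031, salmon $0.0094.
With no serving limits, use only spinach: 1995 mg / 484 mg = 4.122 servings × $0.65 = $2.68.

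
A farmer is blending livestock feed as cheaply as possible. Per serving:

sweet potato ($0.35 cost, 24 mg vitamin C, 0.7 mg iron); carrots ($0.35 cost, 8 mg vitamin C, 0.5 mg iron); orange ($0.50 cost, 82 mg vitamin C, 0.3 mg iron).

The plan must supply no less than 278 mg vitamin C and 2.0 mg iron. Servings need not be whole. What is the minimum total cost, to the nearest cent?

$2.02

Compare the cost at each extreme point of the feasible region.
sweet potato only: max(278/24, 2.0/0.7) = 11.58 servings → $4.05.
carrots only: max(278/8, 2.0/0.5) = 34.75 servings → $12.16.
orange only: max(278/82, 2.0/0.3) = 6.667 servings → $3.33.
sweet potato + carrots: intersection lies outside the first quadrant.
sweet potato + orange with both tight: 1.606 servings and 2.92 servings → $2.02.
carrots + orange with both tight: 2.088 servings and 3.187 servings → $2.32.
Cheapest feasible corner: $2.02.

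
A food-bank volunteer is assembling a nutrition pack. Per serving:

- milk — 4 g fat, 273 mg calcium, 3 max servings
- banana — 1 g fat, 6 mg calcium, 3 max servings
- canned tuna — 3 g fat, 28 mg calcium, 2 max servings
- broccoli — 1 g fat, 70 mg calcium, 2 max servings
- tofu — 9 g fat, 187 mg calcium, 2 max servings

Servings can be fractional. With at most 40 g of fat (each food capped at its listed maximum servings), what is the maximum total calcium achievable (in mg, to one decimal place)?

Calcium per g fat: broccoli 70, milk 68.25, tofu 20.78, canned tuna 9.333, banana 6.
Take 2 servings of broccoli: uses 2 g fat, +140.0 mg calcium (running total 140.0 mg).
Take 3 servings of milk: uses 12 g fat, +819.0 mg calcium (running total 959.0 mg).
Take 2 servings of tofu: uses 18 g fat, +374.0 mg calcium (running total 1333.0 mg).
Take 2 servings of canned tuna: uses 6 g fat, +56.0 mg calcium (running total 1389.0 mg).
Take 2 servings of banana: uses 2 g fat, +12.0 mg calcium (running total 1401.0 mg).
Greedy by best ratio exhausts the fat allowance optimally: 1401.0 mg.

1401.0 mg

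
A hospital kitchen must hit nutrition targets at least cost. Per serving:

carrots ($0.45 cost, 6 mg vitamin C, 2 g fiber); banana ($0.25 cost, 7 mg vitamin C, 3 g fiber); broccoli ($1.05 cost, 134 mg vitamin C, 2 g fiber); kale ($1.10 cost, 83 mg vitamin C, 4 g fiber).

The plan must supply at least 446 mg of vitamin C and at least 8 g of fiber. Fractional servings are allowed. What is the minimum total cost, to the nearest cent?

At the optimum either one food covers both requirements or two foods hit both targets exactly; no other combination can be cheaper.
carrots only: max(446/6, 8/2) = 74.33 servings → $33.45.
banana only: max(446/7, 8/3) = 63.71 servings → $15.93.
broccoli only: max(446/134, 8/2) = 4 servings → $4.20.
kale only: max(446/83, 8/4) = 5.373 servings → $5.91.
carrots + banana: intersection lies outside the first quadrant.
carrots + broccoli with both tight: 0.7031 servings and 3.297 servings → $3.78.
carrots + kale: the both-tight solution has a negative serving — not a feasible corner.
banana + broccoli with both tight: 0.4639 servings and 3.304 servings → $3.59.
banana + kale: intersection lies outside the first quadrant.
broccoli + kale with both tight: 3.027 servings and 0.4865 servings → $3.71.
Cheapest feasible corner: $3.59.

$3.59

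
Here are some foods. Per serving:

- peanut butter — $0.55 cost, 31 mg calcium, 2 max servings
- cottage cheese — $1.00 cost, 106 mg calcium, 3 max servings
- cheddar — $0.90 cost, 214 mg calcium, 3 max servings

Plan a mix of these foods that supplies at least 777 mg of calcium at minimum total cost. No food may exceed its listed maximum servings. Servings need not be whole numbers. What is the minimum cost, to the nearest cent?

Cost per mg of calcium: cheddar $0.0042, cottage cheese $0.0094, peanut butter $0.0177.
Take 3 servings of cheddar: +642.0 mg calcium for $2.70 (total $2.70, still need 135.0 mg).
Take 1.274 servings of cottage cheese: +135.0 mg calcium for $1.27 (total $3.97, still need 0.0 mg).
Filling from the cheapest source first is optimal under one linear minimum: $3.97.

$3.97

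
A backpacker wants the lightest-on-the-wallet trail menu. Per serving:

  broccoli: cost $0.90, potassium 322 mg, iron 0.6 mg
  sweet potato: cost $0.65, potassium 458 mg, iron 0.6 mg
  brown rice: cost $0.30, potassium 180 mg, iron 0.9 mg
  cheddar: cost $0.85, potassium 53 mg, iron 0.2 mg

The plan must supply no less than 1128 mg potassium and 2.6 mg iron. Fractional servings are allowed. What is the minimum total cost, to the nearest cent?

$1.68

broccoli only: max(1128/322, 2.6/0.6) = 4.333 servings → $3.90.
sweet potato only: max(1128/458, 2.6/0.6) = 4.333 servings → $2.82.
brown rice only: max(1128/180, 2.6/0.9) = 6.267 servings → $1.88.
cheddar only: max(1128/53, 2.6/0.2) = 21.28 servings → $18.09.
broccoli + sweet potato: intersection lies outside the first quadrant.
broccoli + brown rice with both tight: 3.01 servings and 0.8823 servings → $2.97.
broccoli + cheddar with both tight: 2.693 servings and 4.92 servings → $6.61.
sweet potato + brown rice with both tight: 1.799 servings and 1.69 servings → $1.68.
sweet potato + cheddar with both tight: 1.468 servings and 8.595 servings → $8.26.
brown rice + cheddar: the both-tight solution has a negative serving — not a feasible corner.
Cheapest feasible corner: $1.68.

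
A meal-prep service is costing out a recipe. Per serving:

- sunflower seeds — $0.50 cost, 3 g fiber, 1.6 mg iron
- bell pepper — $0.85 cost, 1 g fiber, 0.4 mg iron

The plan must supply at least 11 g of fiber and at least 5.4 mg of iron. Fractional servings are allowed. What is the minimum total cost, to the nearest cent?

At the optimum either one food covers both requirements or two foods hit both targets exactly; no other combination can be cheaper.
sunflower seeds only: max(11/3, 5.4/1.6) = 3.667 servings → $1.83.
bell pepper only: max(11/1, 5.4/0.4) = 13.5 servings → $11.47.
sunflower seeds + bell pepper with both tight: 2.5 servings and 3.5 servings → $4.22.
Cheapest feasible corner: $1.83.

$1.83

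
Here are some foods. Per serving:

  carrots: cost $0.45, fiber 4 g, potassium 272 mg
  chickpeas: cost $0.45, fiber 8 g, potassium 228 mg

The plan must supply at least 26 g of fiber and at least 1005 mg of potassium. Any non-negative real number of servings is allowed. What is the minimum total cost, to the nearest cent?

For a min-cost LP with two ≥-constraints, a basic feasible solution has at most two positive variables.
carrots only: max(26/4, 1005/272) = 6.5 servings → $2.92.
chickpeas only: max(26/8, 1005/228) = 4.408 servings → $1.98.
carrots + chickpeas with both tight: 1.671 servings and 2.415 servings → $1.84.
The minimum over all feasible corners is $1.84.

$1.84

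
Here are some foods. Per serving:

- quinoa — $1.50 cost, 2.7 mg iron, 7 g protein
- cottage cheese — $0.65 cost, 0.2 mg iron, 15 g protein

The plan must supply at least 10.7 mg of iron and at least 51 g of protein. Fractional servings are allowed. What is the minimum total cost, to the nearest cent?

Two binding constraints pin down two serving amounts, so the optimal mix uses at most two foods. The candidates are each food alone (scaled to the tighter of iron/protein) and each pair with both constraints tight.
quinoa only: max(10.7/2.7, 51/7) = 7.286 servings → $10.93.
cottage cheese only: max(10.7/0.2, 51/15) = 53.5 servings → $34.77.
quinoa + cottage cheese with both tight: 3.844 servings and 1.606 servings → $6.81.
So the least-cost plan costs $6.81.

$6.81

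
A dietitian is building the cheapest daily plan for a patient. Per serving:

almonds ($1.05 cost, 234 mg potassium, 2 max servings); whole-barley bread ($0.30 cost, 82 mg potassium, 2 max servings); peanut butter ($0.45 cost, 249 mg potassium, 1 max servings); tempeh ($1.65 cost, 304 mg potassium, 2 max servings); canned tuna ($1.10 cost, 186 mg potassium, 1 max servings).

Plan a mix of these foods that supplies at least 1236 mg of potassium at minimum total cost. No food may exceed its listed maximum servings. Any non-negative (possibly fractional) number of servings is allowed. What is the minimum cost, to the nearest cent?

$5.08

Cost per mg of potassium: peanut butter $0.0018, whole-barley bread $0.0037, almonds $0.0045, tempeh $0.0054, canned tuna $0.0059.
Take 1 serving of peanut butter: +249.0 mg potassium for $0.45 (total $0.45, still need 987.0 mg).
Take 2 servings of whole-barley bread: +164.0 mg potassium for $0.60 (total $1.05, still need 823.0 mg).
Take 2 servings of almonds: +468.0 mg potassium for $2.10 (total $3.15, still need 355.0 mg).
Take 1.168 servings of tempeh: +355.0 mg potassium for $1.93 (total $5.08, still need 0.0 mg).
Filling from the cheapest source first is optimal under one linear minimum: $5.08.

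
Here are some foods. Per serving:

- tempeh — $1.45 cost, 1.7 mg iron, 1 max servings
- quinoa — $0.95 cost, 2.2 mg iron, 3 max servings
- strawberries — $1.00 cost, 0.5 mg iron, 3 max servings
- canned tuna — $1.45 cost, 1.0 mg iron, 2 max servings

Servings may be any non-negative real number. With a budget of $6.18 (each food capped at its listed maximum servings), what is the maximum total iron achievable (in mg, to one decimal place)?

Iron per dollar: quinoa 2.316, tempeh 1.172, canned tuna 0.6897, strawberries 0.5.
Take 3 servings of quinoa: spends $2.85, +6.6 mg iron (running total 6.6 mg).
Take 1 serving of tempeh: spends $1.45, +1.7 mg iron (running total 8.3 mg).
Take 1.297 servings of canned tuna: spends $1.88, +1.3 mg iron (running total 9.6 mg).
Greedy by best ratio exhausts the cost allowance optimally: 9.6 mg.

9.6 mg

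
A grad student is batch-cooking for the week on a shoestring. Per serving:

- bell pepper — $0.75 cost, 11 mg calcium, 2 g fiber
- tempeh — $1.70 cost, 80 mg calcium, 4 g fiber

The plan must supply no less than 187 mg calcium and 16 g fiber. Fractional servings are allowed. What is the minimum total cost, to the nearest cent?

For a min-cost LP with two ≥-constraints, a basic feasible solution has at most two positive variables.
bell pepper only: max(187/11, 16/2) = 17 servings → $12.75.
tempeh only: max(187/80, 16/4) = 4 servings → $6.80.
bell pepper + tempeh with both tight: 4.586 servings and 1.707 servings → $6.34.
The minimum over all feasible corners is $6.34.

$6.34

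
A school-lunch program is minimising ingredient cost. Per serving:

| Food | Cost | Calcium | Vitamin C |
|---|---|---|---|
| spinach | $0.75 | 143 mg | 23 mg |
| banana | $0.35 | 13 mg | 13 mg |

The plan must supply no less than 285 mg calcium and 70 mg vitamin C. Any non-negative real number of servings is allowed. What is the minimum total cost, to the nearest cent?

$2.12

spinach only: max(285/143, 70/23) = 3.043 servings → $2.28.
banana only: max(285/13, 70/13) = 21.92 servings → $7.67.
spinach + banana with both tight: 1.792 servings and 2.215 servings → $2.12.
The minimum over all feasible corners is $2.12.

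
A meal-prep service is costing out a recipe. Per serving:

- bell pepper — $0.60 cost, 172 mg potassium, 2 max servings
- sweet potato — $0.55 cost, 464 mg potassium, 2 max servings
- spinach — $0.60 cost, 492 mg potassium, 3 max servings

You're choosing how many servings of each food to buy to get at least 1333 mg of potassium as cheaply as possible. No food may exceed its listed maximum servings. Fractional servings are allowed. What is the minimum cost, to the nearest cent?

Cost per mg of potassium: sweet potato $0.0012, spinach $0.0012, bell pepper $0.0035.
Take 2 servings of sweet potato: +928.0 mg potassium for $1.10 (total $1.10, still need 405.0 mg).
Take 0.8232 servings of spinach: +405.0 mg potassium for $0.49 (total $1.59, still need 0.0 mg).
Filling from the cheapest source first is optimal under one linear minimum: $1.59.

$1.59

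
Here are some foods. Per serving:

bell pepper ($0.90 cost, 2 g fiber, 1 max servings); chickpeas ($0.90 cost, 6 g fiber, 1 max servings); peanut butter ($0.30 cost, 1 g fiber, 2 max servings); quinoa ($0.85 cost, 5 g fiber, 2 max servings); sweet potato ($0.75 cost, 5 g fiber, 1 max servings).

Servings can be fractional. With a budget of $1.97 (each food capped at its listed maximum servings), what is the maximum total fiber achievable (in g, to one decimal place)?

Fiber per dollar: chickpeas 6.667, sweet potato 6.667, quinoa 5.882, peanut butter 3.333, bell pepper 2.222.
Take 1 serving of chickpeas: spends $0.90, +6.0 g fiber (running total 6.0 g).
Take 1 serving of sweet potato: spends $0.75, +5.0 g fiber (running total 11.0 g).
Take 0.3765 servings of quinoa: spends $0.32, +1.9 g fiber (running total 12.9 g).
Greedy by best ratio exhausts the cost allowance optimally: 12.9 g.

12.9 g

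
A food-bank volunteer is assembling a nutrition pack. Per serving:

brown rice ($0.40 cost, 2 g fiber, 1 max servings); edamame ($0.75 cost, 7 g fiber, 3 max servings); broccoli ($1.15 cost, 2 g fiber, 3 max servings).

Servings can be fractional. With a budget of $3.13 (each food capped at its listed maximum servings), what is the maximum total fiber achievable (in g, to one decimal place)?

Fiber per dollar: edamame 9.333, brown rice 5, broccoli 1.739.
Take 3 servings of edamame: spends $2.25, +21.0 g fiber (running total 21.0 g).
Take 1 serving of brown rice: spends $0.40, +2.0 g fiber (running total 23.0 g).
Take 0.4174 servings of broccoli: spends $0.48, +0.8 g fiber (running total 23.8 g).
Greedy by best ratio exhausts the cost allowance optimally: 23.8 g.

23.8 g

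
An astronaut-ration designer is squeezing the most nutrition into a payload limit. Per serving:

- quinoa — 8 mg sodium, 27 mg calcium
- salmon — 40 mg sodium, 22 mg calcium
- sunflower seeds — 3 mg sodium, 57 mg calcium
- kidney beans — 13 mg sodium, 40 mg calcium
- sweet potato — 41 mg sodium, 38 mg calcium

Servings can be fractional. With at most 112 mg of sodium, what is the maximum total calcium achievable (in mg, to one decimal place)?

2128.0 mg

Calcium per mg sodium: sunflower seeds 19, quinoa 3.375, kidney beans 3.077, sweet potato 0.9268, salmon 0.55.
With no serving limits, spend the whole sodium allowance on sunflower seeds: 112 mg / 3 mg × 57 mg = 2128.0 mg.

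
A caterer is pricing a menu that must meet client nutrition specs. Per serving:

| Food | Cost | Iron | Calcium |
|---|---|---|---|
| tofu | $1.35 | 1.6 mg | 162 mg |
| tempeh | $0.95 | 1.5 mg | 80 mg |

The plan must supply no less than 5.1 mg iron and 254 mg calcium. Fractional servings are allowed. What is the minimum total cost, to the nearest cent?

This is a tiny linear program; its minimum lies at a vertex of the feasible set. List the vertices and price them.
tofu only: max(5.1/1.6, 254/162) = 3.188 servings → $4.30.
tempeh only: max(5.1/1.5, 254/80) = 3.4 servings → $3.23.
tofu + tempeh: the both-tight solution has a negative serving — not a feasible corner.
So the least-cost plan costs $3.23.

$3.23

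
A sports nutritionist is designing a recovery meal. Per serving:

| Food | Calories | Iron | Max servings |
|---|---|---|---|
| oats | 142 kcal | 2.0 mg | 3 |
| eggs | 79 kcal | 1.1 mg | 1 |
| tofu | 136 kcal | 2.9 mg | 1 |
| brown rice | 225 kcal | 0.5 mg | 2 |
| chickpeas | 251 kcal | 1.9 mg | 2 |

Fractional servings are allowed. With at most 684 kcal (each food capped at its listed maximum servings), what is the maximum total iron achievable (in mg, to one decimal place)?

Iron per kcal: tofu 0.02132, oats 0.01408, eggs 0.01392, chickpeas 0.00757, brown rice 0.002222.
Take 1 serving of tofu: uses 136 kcal, +2.9 mg iron (running total 2.9 mg).
Take 3 servings of oats: uses 426 kcal, +6.0 mg iron (running total 8.9 mg).
Take 1 serving of eggs: uses 79 kcal, +1.1 mg iron (running total 10.0 mg).
Take 0.1713 servings of chickpeas: uses 43 kcal, +0.3 mg iron (running total 10.3 mg).
Filling greedily by iron-per-kcal is optimal for one linear limit, giving 10.3 mg.

10.3 mg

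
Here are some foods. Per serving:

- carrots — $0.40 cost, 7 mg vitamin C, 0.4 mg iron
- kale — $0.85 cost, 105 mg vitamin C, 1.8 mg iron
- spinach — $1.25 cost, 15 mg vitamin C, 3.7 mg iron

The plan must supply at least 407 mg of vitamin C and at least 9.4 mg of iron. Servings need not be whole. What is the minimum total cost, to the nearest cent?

The cheapest plan sits at a corner of the feasible region — with two constraints it uses at most two foods.
carrots only: max(407/7, 9.4/0.4) = 58.14 servings → $23.26.
kale only: max(407/105, 9.4/1.8) = 5.222 servings → $4.44.
spinach only: max(407/15, 9.4/3.7) = 27.13 servings → $33.92.
carrots + kale with both tight: 8.653 servings and 3.299 servings → $6.27.
carrots + spinach with both targets exact would need a negative amount; discard.
kale + spinach with both tight: 3.776 servings and 0.7037 servings → $4.09.
So the least-cost plan costs $4.09.

$4.09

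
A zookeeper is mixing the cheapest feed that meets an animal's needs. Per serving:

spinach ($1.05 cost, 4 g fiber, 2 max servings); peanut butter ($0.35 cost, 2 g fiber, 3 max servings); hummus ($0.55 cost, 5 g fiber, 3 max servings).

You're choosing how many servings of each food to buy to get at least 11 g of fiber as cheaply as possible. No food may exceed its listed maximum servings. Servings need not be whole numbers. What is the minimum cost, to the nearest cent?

$1.21

Cost per g of fiber: hummus $0.1100, peanut butter $0.1750, spinach $0.2625.
Take 2.2 servings of hummus: +11.0 g fiber for $1.21 (total $1.21, still need 0.0 g).
Filling from the cheapest source first is optimal under one linear minimum: $1.21.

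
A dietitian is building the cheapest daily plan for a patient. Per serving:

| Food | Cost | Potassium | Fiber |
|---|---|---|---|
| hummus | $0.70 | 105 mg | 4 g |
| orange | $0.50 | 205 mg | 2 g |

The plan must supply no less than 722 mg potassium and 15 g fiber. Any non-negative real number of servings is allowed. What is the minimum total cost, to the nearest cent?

Minimising a linear cost over {potassium ≥ 722, fiber ≥ 15, servings ≥ 0} — the optimum is at a vertex, using one or two foods.
hummus only: max(722/105, 15/4) = 6.876 servings → $4.81.
orange only: max(722/205, 15/2) = 7.5 servings → $3.75.
hummus + orange with both tight: 2.674 servings and 2.152 servings → $2.95.
Cheapest feasible corner: $2.95.

$2.95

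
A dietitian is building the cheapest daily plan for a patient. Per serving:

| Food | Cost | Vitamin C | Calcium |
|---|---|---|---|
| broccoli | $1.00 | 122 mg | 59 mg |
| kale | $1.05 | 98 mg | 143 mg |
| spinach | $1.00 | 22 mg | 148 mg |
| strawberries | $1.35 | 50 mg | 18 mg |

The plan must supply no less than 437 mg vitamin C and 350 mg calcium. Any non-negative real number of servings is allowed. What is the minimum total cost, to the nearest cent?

Minimising a linear cost over {vitamin C ≥ 437, calcium ≥ 350, servings ≥ 0} — the optimum is at a vertex, using one or two foods.
broccoli only: max(437/122, 350/59) = 5.932 servings → $5.93.
kale only: max(437/98, 350/143) = 4.459 servings → $4.68.
spinach only: max(437/22, 350/148) = 19.86 servings → $19.86.
strawberries only: max(437/50, 350/18) = 19.44 servings → $26.25.
broccoli + kale with both tight: 2.417 servings and 1.45 servings → $3.94.
broccoli + spinach with both tight: 3.4 servings and 1.009 servings → $4.41.
broccoli + strawberries: the both-tight solution has a negative serving — not a feasible corner.
kale + spinach: intersection lies outside the first quadrant.
kale + strawberries with both tight: 1.789 servings and 5.234 servings → $8.94.
spinach + strawberries with both tight: 1.375 servings and 8.135 servings → $12.36.
Cheapest feasible corner: $3.94.

$3.94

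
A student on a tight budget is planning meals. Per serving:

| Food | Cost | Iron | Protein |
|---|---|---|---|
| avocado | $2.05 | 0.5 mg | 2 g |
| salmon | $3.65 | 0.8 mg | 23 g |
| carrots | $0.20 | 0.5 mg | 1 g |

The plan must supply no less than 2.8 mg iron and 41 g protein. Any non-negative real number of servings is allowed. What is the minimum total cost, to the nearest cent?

With two linear requirements the optimum uses one or two foods; enumerate the corners.
avocado only: max(2.8/0.5, 41/2) = 20.5 servings → $42.02.
salmon only: max(2.8/0.8, 41/23) = 3.5 servings → $12.78.
carrots only: max(2.8/0.5, 41/1) = 41 servings → $8.20.
avocado + salmon with both tight: 3.192 servings and 1.505 servings → $12.04.
avocado + carrots: the both-tight solution has a negative serving — not a feasible corner.
salmon + carrots with both tight: 1.654 servings and 2.953 servings → $6.63.
So the least-cost plan costs $6.63.

$6.63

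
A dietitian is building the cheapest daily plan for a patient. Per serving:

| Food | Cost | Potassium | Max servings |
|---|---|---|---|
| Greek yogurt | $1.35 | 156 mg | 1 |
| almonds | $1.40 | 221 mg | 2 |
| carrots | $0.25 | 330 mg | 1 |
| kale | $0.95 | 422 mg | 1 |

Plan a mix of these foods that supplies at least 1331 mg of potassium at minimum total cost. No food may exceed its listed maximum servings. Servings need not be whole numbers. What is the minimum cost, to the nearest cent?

Cost per mg of potassium: carrots $0.0008, kale $0.0023, almonds $0.0063, Greek yogurt $0.0087.
Take 1 serving of carrots: +330.0 mg potassium for $0.25 (total $0.25, still need 1001.0 mg).
Take 1 serving of kale: +422.0 mg potassium for $0.95 (total $1.20, still need 579.0 mg).
Take 2 servings of almonds: +442.0 mg potassium for $2.80 (total $4.00, still need 137.0 mg).
Take 0.8782 servings of Greek yogurt: +137.0 mg potassium for $1.19 (total $5.19, still need 0.0 mg).
Greedy by cheapest-per-mg is optimal for a single linear constraint, so the minimum cost is $5.19.

$5.19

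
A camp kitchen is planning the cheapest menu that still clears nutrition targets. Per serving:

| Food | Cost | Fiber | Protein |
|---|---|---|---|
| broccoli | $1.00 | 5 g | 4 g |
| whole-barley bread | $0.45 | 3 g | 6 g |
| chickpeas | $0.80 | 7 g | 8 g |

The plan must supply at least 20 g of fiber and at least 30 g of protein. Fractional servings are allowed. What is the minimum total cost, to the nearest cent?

$2.58

At the optimum either one food covers both requirements or two foods hit both targets exactly; no other combination can be cheaper.
broccoli only: max(20/5, 30/4) = 7.5 servings → $7.50.
whole-barley bread only: max(20/3, 30/6) = 6.667 servings → $3.00.
chickpeas only: max(20/7, 30/8) = 3.75 servings → $3.00.
broccoli + whole-barley bread with both tight: 1.667 servings and 3.889 servings → $3.42.
broccoli + chickpeas: the both-tight solution has a negative serving — not a feasible corner.
whole-barley bread + chickpeas with both tight: 2.778 servings and 1.667 servings → $2.58.
The minimum over all feasible corners is $2.58.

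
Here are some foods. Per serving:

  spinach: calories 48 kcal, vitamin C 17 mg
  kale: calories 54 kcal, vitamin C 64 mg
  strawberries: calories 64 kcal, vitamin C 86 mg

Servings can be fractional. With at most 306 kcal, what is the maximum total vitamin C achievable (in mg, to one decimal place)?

411.2 mg

Vitamin C per kcal: strawberries 1.344, kale 1.185, spinach 0.3542.
With no serving limits, spend the whole calories allowance on strawberries: 306 kcal / 64 kcal × 86 mg = 411.2 mg.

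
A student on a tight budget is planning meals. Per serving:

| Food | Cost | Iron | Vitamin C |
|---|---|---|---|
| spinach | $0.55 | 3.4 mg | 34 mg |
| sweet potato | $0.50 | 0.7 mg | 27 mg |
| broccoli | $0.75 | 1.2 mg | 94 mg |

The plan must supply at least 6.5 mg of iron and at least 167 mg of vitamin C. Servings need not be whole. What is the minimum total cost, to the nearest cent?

$1.74

A basic optimal solution has at most two foods positive. Try each food alone and each pair with both targets met exactly.
spinach only: max(6.5/3.4, 167/34) = 4.912 servings → $2.70.
sweet potato only: max(6.5/0.7, 167/27) = 9.286 servings → $4.64.
broccoli only: max(6.5/1.2, 167/94) = 5.417 servings → $4.06.
spinach + sweet potato with both tight: 0.8618 servings and 5.1 servings → $3.02.
spinach + broccoli with both tight: 1.473 servings and 1.244 servings → $1.74.
sweet potato + broccoli: the both-tight solution has a negative serving — not a feasible corner.
The minimum over all feasible corners is $1.74.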